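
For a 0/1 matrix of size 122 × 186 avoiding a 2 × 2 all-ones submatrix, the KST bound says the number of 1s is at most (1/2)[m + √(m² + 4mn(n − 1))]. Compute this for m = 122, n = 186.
z(122, 186; 2, 2) ≤ (1/2)[122 + √(122² + 4·122·186·185)] = (1/2)[122 + √16806964] = 2110.8149

Kővári–Sós–Turán: let r_1, ..., r_122 be the row sums and z = Σ r_i the total number of 1s. Each pair of columns can share at most one row with both entries 1 (else a 2×2 all-ones block appears), so Σ_i C(r_i, 2) ≤ C(186, 2) = 17205. By convexity Σ_i C(r_i, 2) ≥ 122·C(z/122, 2) = z(z − 122)/(2·122), giving z² − 122z − 122·186·185 ≤ 0 and hence z ≤ (1/2)[122 + √(14884 + 4·4198020)] = (1/2)[122 + √16806964] ≈ (1/2)(122 + 4099.6297) = 2110.8149.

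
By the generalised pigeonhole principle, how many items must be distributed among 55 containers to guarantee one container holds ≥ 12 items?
n = (12 − 1)·55 + 1 = 606

By the generalised pigeonhole principle, to guarantee some box contains ≥ r objects we need more than (r − 1) · k objects total. Threshold: n = (r − 1) · k + 1. With r = 12 and k = 55: n = 11 · 55 + 1 = 605 + 1 = 606. For n = 605 = 11 · 55, we can put exactly 11 objects in every box, avoiding 12 in any single one — so 606 is tight.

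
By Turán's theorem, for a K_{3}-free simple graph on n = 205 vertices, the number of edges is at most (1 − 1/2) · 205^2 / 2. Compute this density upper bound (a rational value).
Turán density bound = (1/2) · 205^2/2 = 42025/4 ≈ 10506.25

Turán's theorem: ex(n, K_{r+1}) is achieved by the complete r-partite Turán graph T(n, r) with parts as balanced as possible, and is at most (1 − 1/r) · n^2/2. For r = 2, n = 205: the density bound is (1/2) · 42025/2 = 42025/4 ≈ 10506.25. The integer-valued extremum is e(T(205, 2)) = 10506, which is strictly less than the density bound 42025/4 since 2 ∤ 205 (the parts of T(205, 2) cannot all be equal).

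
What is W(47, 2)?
W(47, 2) = 47 + 1 = 48

A 2-term AP is any pair of integers, so a monochromatic 2-AP exists iff some colour is used at least twice. With 47 colours, the colouring i ↦ i on {1, ..., 47} uses each colour once, avoiding any monochromatic pair, so W(47, 2) > 47. For {1, ..., 48}, pigeonhole forces two integers of the same colour, which form a monochromatic 2-AP. Hence W(47, 2) = 48.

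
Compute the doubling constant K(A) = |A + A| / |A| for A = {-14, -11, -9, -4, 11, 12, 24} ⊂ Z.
K = |A + A| / |A| = 27/7

Enumerate A + A = {a + b : a, b ∈ A}. With |A| = 7, there are |A|^2 = 49 ordered sum pairs; collecting distinct values, A + A = {-28, -25, -23, -22, -20, -18, -15, -13, -8, -3, -2, 0, 1, 2, 3, 7, 8, 10, 13, 15, 20, 22, 23, 24, 35, 36, 48}, so |A + A| = 27. Thus K = 27/7. For comparison, the minimum possible |A + A| over all 7-element sets is 2·7 − 1 = 13 (so min K = 13/7), attained only by arithmetic progressions.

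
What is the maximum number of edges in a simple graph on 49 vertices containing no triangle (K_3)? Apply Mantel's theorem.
ex(49, K_3) = ⌊49^2/4⌋ = 600

Mantel (1907): a triangle-free graph on n vertices has at most ⌊n^2/4⌋ edges, with equality for the complete bipartite graph K_{⌊n/2⌋, ⌈n/2⌉}. For n = 49: ⌊49^2/4⌋ = ⌊2401/4⌋ = 600. The extremal graph is K_{24, 25}, which has 24·25 = 600 edges.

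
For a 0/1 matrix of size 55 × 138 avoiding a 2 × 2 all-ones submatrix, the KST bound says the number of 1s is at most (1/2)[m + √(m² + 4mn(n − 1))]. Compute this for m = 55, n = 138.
z(55, 138; 2, 2) ≤ (1/2)[55 + √(55² + 4·55·138·137)] = (1/2)[55 + √4162345] = 1047.5913

Kővári–Sós–Turán: let r_1, ..., r_55 be the row sums and z = Σ r_i the total number of 1s. Each pair of columns can share at most one row with both entries 1 (else a 2×2 all-ones block appears), so Σ_i C(r_i, 2) ≤ C(138, 2) = 9453. By convexity Σ_i C(r_i, 2) ≥ 55·C(z/55, 2) = z(z − 55)/(2·55), giving z² − 55z − 55·138·137 ≤ 0 and hence z ≤ (1/2)[55 + √(3025 + 4·1039830)] = (1/2)[55 + √4162345] ≈ (1/2)(55 + 2040.1826) = 1047.5913.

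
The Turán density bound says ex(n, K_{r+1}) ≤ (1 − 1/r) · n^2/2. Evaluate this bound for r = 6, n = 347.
Turán density bound = (5/6) · 347^2/2 = 602045/12 ≈ 50170.4167

Turán's theorem: ex(n, K_{r+1}) is achieved by the complete r-partite Turán graph T(n, r) with parts as balanced as possible, and is at most (1 − 1/r) · n^2/2. For r = 6, n = 347: the density bound is (5/6) · 120409/2 = 602045/12 ≈ 50170.4167. The integer-valued extremum is e(T(347, 6)) = 50170, which is strictly less than the density bound 602045/12 since 6 ∤ 347 (the parts of T(347, 6) cannot all be equal).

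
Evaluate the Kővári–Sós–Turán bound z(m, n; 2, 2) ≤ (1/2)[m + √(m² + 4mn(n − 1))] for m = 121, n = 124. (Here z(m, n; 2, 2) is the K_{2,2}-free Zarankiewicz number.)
z(121, 124; 2, 2) ≤ (1/2)[121 + √(121² + 4·121·124·123)] = (1/2)[121 + √7396609] = 1420.3354

Kővári–Sós–Turán: let r_1, ..., r_121 be the row sums and z = Σ r_i the total number of 1s. Each pair of columns can share at most one row with both entries 1 (else a 2×2 all-ones block appears), so Σ_i C(r_i, 2) ≤ C(124, 2) = 7626. By convexity Σ_i C(r_i, 2) ≥ 121·C(z/121, 2) = z(z − 121)/(2·121), giving z² − 121z − 121·124·123 ≤ 0 and hence z ≤ (1/2)[121 + √(14641 + 4·1845492)] = (1/2)[121 + √7396609] ≈ (1/2)(121 + 2719.6708) = 1420.3354.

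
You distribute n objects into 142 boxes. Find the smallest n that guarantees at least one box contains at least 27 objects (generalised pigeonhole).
n = (27 − 1)·142 + 1 = 3693

By the generalised pigeonhole principle, to guarantee some box contains ≥ r objects we need more than (r − 1) · k objects total. Threshold: n = (r − 1) · k + 1. With r = 27 and k = 142: n = 26 · 142 + 1 = 3692 + 1 = 3693. For n = 3692 = 26 · 142, we can put exactly 26 objects in every box, avoiding 27 in any single one — so 3693 is tight.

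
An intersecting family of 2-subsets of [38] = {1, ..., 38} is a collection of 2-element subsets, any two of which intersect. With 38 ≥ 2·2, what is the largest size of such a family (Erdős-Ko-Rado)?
max |F| = C(37, 1) = 37

The Erdős-Ko-Rado theorem states: for n ≥ 2k, an intersecting family of k-subsets of an n-element set has size at most C(n − 1, k − 1), with equality for 'star' families {A ⊆ [n] : |A| = k, i ∈ A} (fix an element i). For n = 38, k = 2: C(37, 1) = 37.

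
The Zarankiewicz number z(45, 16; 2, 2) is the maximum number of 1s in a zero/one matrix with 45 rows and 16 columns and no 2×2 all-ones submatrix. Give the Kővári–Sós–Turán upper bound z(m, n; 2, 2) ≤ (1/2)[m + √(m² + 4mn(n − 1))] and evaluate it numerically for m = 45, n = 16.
z(45, 16; 2, 2) ≤ (1/2)[45 + √(45² + 4·45·16·15)] = (1/2)[45 + √45225] = 128.8309

Kővári–Sós–Turán: let r_1, ..., r_45 be the row sums and z = Σ r_i the total number of 1s. Each pair of columns can share at most one row with both entries 1 (else a 2×2 all-ones block appears), so Σ_i C(r_i, 2) ≤ C(16, 2) = 120. By convexity Σ_i C(r_i, 2) ≥ 45·C(z/45, 2) = z(z − 45)/(2·45), giving z² − 45z − 45·16·15 ≤ 0 and hence z ≤ (1/2)[45 + √(2025 + 4·10800)] = (1/2)[45 + √45225] ≈ (1/2)(45 + 212.6617) = 128.8309.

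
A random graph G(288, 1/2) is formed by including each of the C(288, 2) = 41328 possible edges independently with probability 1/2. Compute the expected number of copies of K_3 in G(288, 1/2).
E[# K_3] = C(288, 3) · (1/2)^C(3, 2) = 3939936 / 2^3 = 492492

For each 3-subset S of vertices (there are C(288, 3) = 3939936 such S), let X_S = 1 if S induces a K_3 (all C(3, 2) = 3 edges present). Then P(X_S = 1) = (1/2)^3 = 1/8. By linearity of expectation, E[# K_3] = C(288, 3) · (1/2)^3 = 3939936 / 8 = 492492.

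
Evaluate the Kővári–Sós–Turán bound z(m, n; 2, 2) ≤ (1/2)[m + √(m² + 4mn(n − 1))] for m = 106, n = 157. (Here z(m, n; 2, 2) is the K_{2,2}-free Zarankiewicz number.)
z(106, 157; 2, 2) ≤ (1/2)[106 + √(106² + 4·106·157·156)] = (1/2)[106 + √10395844] = 1665.1293

Kővári–Sós–Turán: let r_1, ..., r_106 be the row sums and z = Σ r_i the total number of 1s. Each pair of columns can share at most one row with both entries 1 (else a 2×2 all-ones block appears), so Σ_i C(r_i, 2) ≤ C(157, 2) = 12246. By convexity Σ_i C(r_i, 2) ≥ 106·C(z/106, 2) = z(z − 106)/(2·106), giving z² − 106z − 106·157·156 ≤ 0 and hence z ≤ (1/2)[106 + √(11236 + 4·2596152)] = (1/2)[106 + √10395844] ≈ (1/2)(106 + 3224.2587) = 1665.1293.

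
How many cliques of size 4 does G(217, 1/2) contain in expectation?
E[# K_4] = C(217, 4) · (1/2)^C(4, 2) = 89857530 / 2^6 = 44928765/32 = 1404023.90625

For each 4-subset S of vertices (there are C(217, 4) = 89857530 such S), let X_S = 1 if S induces a K_4 (all C(4, 2) = 6 edges present). Then P(X_S = 1) = (1/2)^6 = 1/64. By linearity of expectation, E[# K_4] = C(217, 4) · (1/2)^6 = 89857530 / 64 = 44928765/32 = 1404023.90625.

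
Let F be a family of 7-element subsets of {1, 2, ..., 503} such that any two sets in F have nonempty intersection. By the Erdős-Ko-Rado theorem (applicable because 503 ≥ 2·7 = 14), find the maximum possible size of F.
max |F| = C(502, 6) = 21570749133325

Erdős-Ko-Rado (1961): when n ≥ 2k, max |F| = C(n−1, k−1). The bound is attained by the star {A : i ∈ A} for any fixed i ∈ [n]. Here C(503−1, 7−1) = C(502, 6) = 21570749133325.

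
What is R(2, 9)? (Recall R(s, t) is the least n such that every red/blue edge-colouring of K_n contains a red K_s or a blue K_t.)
R(2, 9) = 9

R(2, k) = k for all k ≥ 2: in a 2-colouring of K_k, either some edge is red (a red K_2) or all edges are blue (a blue K_k). And K_{8} coloured all-blue has no blue K_9, so R(2, 9) > 8. Hence R(2, 9) = 9.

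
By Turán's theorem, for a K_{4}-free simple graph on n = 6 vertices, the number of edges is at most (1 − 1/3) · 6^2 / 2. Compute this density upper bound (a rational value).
Turán density bound = (2/3) · 6^2/2 = 12

Turán's theorem: ex(n, K_{r+1}) is achieved by the complete r-partite Turán graph T(n, r) with parts as balanced as possible, and is at most (1 − 1/r) · n^2/2. For r = 3, n = 6: the density bound is (2/3) · 36/2 = 12. Since 3 ∣ 6, the Turán graph T(6, 3) has parts of equal size 2, and its edge count e(T(6, 3)) = 12 attains the density bound exactly.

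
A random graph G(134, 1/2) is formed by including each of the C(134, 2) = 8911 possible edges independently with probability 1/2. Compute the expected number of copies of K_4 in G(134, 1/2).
E[# K_4] = C(134, 4) · (1/2)^C(4, 2) = 12840751 / 2^6 = 200636.734375

For each 4-subset S of vertices (there are C(134, 4) = 12840751 such S), let X_S = 1 if S induces a K_4 (all C(4, 2) = 6 edges present). Then P(X_S = 1) = (1/2)^6 = 1/64. By linearity of expectation, E[# K_4] = C(134, 4) · (1/2)^6 = 12840751 / 64 = 200636.734375.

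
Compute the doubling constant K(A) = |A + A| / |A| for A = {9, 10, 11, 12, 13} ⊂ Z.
K = |A + A| / |A| = 9/5

Enumerate A + A = {a + b : a, b ∈ A}. With |A| = 5, there are |A|^2 = 25 ordered sum pairs; collecting distinct values, A + A = {18, 19, 20, 21, 22, 23, 24, 25, 26}, so |A + A| = 9. Thus K = 9/5. Here |A + A| = 2|A| − 1 = 9, the minimum possible — so K = 9/5 is minimal, which holds iff A is an arithmetic progression.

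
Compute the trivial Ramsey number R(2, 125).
R(2, 125) = 125

R(2, k) = k for all k ≥ 2: in a 2-colouring of K_k, either some edge is red (a red K_2) or all edges are blue (a blue K_k). And K_{124} coloured all-blue has no blue K_125, so R(2, 125) > 124. Hence R(2, 125) = 125.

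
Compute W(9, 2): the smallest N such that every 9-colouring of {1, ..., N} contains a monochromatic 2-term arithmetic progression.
W(9, 2) = 9 + 1 = 10

A 2-term AP is any pair of integers, so a monochromatic 2-AP exists iff some colour is used at least twice. With 9 colours, the colouring i ↦ i on {1, ..., 9} uses each colour once, avoiding any monochromatic pair, so W(9, 2) > 9. For {1, ..., 10}, pigeonhole forces two integers of the same colour, which form a monochromatic 2-AP. Hence W(9, 2) = 10.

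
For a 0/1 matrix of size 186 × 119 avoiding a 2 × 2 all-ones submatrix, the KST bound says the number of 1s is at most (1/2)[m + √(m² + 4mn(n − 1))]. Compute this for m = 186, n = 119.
z(186, 119; 2, 2) ≤ (1/2)[186 + √(186² + 4·186·119·118)] = (1/2)[186 + √10481844] = 1711.7838

Kővári–Sós–Turán: let r_1, ..., r_186 be the row sums and z = Σ r_i the total number of 1s. Each pair of columns can share at most one row with both entries 1 (else a 2×2 all-ones block appears), so Σ_i C(r_i, 2) ≤ C(119, 2) = 7021. By convexity Σ_i C(r_i, 2) ≥ 186·C(z/186, 2) = z(z − 186)/(2·186), giving z² − 186z − 186·119·118 ≤ 0 and hence z ≤ (1/2)[186 + √(34596 + 4·2611812)] = (1/2)[186 + √10481844] ≈ (1/2)(186 + 3237.5676) = 1711.7838.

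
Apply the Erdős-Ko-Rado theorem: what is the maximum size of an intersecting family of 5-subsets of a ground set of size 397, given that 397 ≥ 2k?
max |F| = C(396, 4) = 1009182735

The Erdős-Ko-Rado theorem states: for n ≥ 2k, an intersecting family of k-subsets of an n-element set has size at most C(n − 1, k − 1), with equality for 'star' families {A ⊆ [n] : |A| = k, i ∈ A} (fix an element i). For n = 397, k = 5: C(396, 4) = 1009182735.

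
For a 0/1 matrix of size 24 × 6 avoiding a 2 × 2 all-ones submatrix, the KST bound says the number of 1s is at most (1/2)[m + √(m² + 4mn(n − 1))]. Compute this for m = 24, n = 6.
z(24, 6; 2, 2) ≤ (1/2)[24 + √(24² + 4·24·6·5)] = (1/2)[24 + √3456] = 41.3939

Kővári–Sós–Turán: let r_1, ..., r_24 be the row sums and z = Σ r_i the total number of 1s. Each pair of columns can share at most one row with both entries 1 (else a 2×2 all-ones block appears), so Σ_i C(r_i, 2) ≤ C(6, 2) = 15. By convexity Σ_i C(r_i, 2) ≥ 24·C(z/24, 2) = z(z − 24)/(2·24), giving z² − 24z − 24·6·5 ≤ 0 and hence z ≤ (1/2)[24 + √(576 + 4·720)] = (1/2)[24 + √3456] ≈ (1/2)(24 + 58.7878) = 41.3939.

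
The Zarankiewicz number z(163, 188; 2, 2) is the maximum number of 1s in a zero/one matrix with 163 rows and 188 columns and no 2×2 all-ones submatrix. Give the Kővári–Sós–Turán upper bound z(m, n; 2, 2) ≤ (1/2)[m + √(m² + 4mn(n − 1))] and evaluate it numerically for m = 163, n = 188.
z(163, 188; 2, 2) ≤ (1/2)[163 + √(163² + 4·163·188·187)] = (1/2)[163 + √22948281] = 2476.7182

Kővári–Sós–Turán: let r_1, ..., r_163 be the row sums and z = Σ r_i the total number of 1s. Each pair of columns can share at most one row with both entries 1 (else a 2×2 all-ones block appears), so Σ_i C(r_i, 2) ≤ C(188, 2) = 17578. By convexity Σ_i C(r_i, 2) ≥ 163·C(z/163, 2) = z(z − 163)/(2·163), giving z² − 163z − 163·188·187 ≤ 0 and hence z ≤ (1/2)[163 + √(26569 + 4·5730428)] = (1/2)[163 + √22948281] ≈ (1/2)(163 + 4790.4364) = 2476.7182.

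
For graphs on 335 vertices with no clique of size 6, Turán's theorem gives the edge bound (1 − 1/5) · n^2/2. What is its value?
Turán density bound = (4/5) · 335^2/2 = 44890

Turán's theorem: ex(n, K_{r+1}) is achieved by the complete r-partite Turán graph T(n, r) with parts as balanced as possible, and is at most (1 − 1/r) · n^2/2. For r = 5, n = 335: the density bound is (4/5) · 112225/2 = 44890. Since 5 ∣ 335, the Turán graph T(335, 5) has parts of equal size 67, and its edge count e(T(335, 5)) = 44890 attains the density bound exactly.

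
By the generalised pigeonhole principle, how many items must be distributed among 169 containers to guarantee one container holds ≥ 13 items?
n = (13 − 1)·169 + 1 = 2029

By the generalised pigeonhole principle, to guarantee some box contains ≥ r objects we need more than (r − 1) · k objects total. Threshold: n = (r − 1) · k + 1. With r = 13 and k = 169: n = 12 · 169 + 1 = 2028 + 1 = 2029. For n = 2028 = 12 · 169, we can put exactly 12 objects in every box, avoiding 13 in any single one — so 2029 is tight.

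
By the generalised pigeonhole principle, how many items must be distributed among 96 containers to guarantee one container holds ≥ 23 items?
n = (23 − 1)·96 + 1 = 2113

By the generalised pigeonhole principle, to guarantee some box contains ≥ r objects we need more than (r − 1) · k objects total. Threshold: n = (r − 1) · k + 1. With r = 23 and k = 96: n = 22 · 96 + 1 = 2112 + 1 = 2113. For n = 2112 = 22 · 96, we can put exactly 22 objects in every box, avoiding 23 in any single one — so 2113 is tight.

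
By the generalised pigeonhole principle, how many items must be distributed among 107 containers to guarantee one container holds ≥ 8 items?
n = (8 − 1)·107 + 1 = 750

By the generalised pigeonhole principle, to guarantee some box contains ≥ r objects we need more than (r − 1) · k objects total. Threshold: n = (r − 1) · k + 1. With r = 8 and k = 107: n = 7 · 107 + 1 = 749 + 1 = 750. For n = 749 = 7 · 107, we can put exactly 7 objects in every box, avoiding 8 in any single one — so 750 is tight.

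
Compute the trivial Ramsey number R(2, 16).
R(2, 16) = 16

R(2, k) = k for all k ≥ 2: in a 2-colouring of K_k, either some edge is red (a red K_2) or all edges are blue (a blue K_k). And K_{15} coloured all-blue has no blue K_16, so R(2, 16) > 15. Hence R(2, 16) = 16.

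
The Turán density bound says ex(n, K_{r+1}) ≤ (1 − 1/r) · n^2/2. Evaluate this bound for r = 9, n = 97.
Turán density bound = (8/9) · 97^2/2 = 37636/9 ≈ 4181.7778

Turán's theorem: ex(n, K_{r+1}) is achieved by the complete r-partite Turán graph T(n, r) with parts as balanced as possible, and is at most (1 − 1/r) · n^2/2. For r = 9, n = 97: the density bound is (8/9) · 9409/2 = 37636/9 ≈ 4181.7778. The integer-valued extremum is e(T(97, 9)) = 4181, which is strictly less than the density bound 37636/9 since 9 ∤ 97 (the parts of T(97, 9) cannot all be equal).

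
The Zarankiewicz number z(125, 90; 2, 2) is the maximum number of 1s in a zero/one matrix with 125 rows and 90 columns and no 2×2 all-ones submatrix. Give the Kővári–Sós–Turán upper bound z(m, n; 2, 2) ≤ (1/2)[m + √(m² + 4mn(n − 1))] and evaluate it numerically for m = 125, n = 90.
z(125, 90; 2, 2) ≤ (1/2)[125 + √(125² + 4·125·90·89)] = (1/2)[125 + √4020625] = 1065.0748

Kővári–Sós–Turán: let r_1, ..., r_125 be the row sums and z = Σ r_i the total number of 1s. Each pair of columns can share at most one row with both entries 1 (else a 2×2 all-ones block appears), so Σ_i C(r_i, 2) ≤ C(90, 2) = 4005. By convexity Σ_i C(r_i, 2) ≥ 125·C(z/125, 2) = z(z − 125)/(2·125), giving z² − 125z − 125·90·89 ≤ 0 and hence z ≤ (1/2)[125 + √(15625 + 4·1001250)] = (1/2)[125 + √4020625] ≈ (1/2)(125 + 2005.1496) = 1065.0748.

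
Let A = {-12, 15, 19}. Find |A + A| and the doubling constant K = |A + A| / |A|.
K = |A + A| / |A| = 6/3 = 2

Enumerate A + A = {a + b : a, b ∈ A}. With |A| = 3, there are |A|^2 = 9 ordered sum pairs; collecting distinct values, A + A = {-24, 3, 7, 30, 34, 38}, so |A + A| = 6. Thus K = 6/3 = 2. For comparison, the minimum possible |A + A| over all 3-element sets is 2·3 − 1 = 5 (so min K = 5/3), attained only by arithmetic progressions.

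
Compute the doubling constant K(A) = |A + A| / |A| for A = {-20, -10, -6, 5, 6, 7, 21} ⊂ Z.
K = |A + A| / |A| = 25/7

Enumerate A + A = {a + b : a, b ∈ A}. With |A| = 7, there are |A|^2 = 49 ordered sum pairs; collecting distinct values, A + A = {-40, -30, -26, -20, -16, -15, -14, -13, -12, -5, -4, -3, -1, 0, 1, 10, 11, 12, 13, 14, 15, 26, 27, 28, 42}, so |A + A| = 25. Thus K = 25/7. For comparison, the minimum possible |A + A| over all 7-element sets is 2·7 − 1 = 13 (so min K = 13/7), attained only by arithmetic progressions.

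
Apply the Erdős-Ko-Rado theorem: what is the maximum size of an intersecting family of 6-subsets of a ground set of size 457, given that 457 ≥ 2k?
max |F| = C(456, 5) = 160726498296

The Erdős-Ko-Rado theorem states: for n ≥ 2k, an intersecting family of k-subsets of an n-element set has size at most C(n − 1, k − 1), with equality for 'star' families {A ⊆ [n] : |A| = k, i ∈ A} (fix an element i). For n = 457, k = 6: C(456, 5) = 160726498296.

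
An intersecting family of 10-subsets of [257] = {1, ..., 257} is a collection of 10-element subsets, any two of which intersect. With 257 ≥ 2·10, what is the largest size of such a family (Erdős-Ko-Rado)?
max |F| = C(256, 9) = 11288510714272000

The Erdős-Ko-Rado theorem states: for n ≥ 2k, an intersecting family of k-subsets of an n-element set has size at most C(n − 1, k − 1), with equality for 'star' families {A ⊆ [n] : |A| = k, i ∈ A} (fix an element i). For n = 257, k = 10: C(256, 9) = 11288510714272000.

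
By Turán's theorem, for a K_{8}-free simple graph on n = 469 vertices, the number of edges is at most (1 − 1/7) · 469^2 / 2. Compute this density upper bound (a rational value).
Turán density bound = (6/7) · 469^2/2 = 94269

Turán's theorem: ex(n, K_{r+1}) is achieved by the complete r-partite Turán graph T(n, r) with parts as balanced as possible, and is at most (1 − 1/r) · n^2/2. For r = 7, n = 469: the density bound is (6/7) · 219961/2 = 94269. Since 7 ∣ 469, the Turán graph T(469, 7) has parts of equal size 67, and its edge count e(T(469, 7)) = 94269 attains the density bound exactly.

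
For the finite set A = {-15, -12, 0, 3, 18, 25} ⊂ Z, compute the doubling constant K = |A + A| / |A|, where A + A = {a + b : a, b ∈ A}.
K = |A + A| / |A| = 18/6 = 3

Enumerate A + A = {a + b : a, b ∈ A}. With |A| = 6, there are |A|^2 = 36 ordered sum pairs; collecting distinct values, A + A = {-30, -27, -24, -15, -12, -9, 0, 3, 6, 10, 13, 18, 21, 25, 28, 36, 43, 50}, so |A + A| = 18. Thus K = 18/6 = 3. For comparison, the minimum possible |A + A| over all 6-element sets is 2·6 − 1 = 11 (so min K = 11/6), attained only by arithmetic progressions.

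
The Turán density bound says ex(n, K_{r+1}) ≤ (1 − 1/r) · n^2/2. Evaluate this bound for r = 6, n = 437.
Turán density bound = (5/6) · 437^2/2 = 954845/12 ≈ 79570.4167

Turán's theorem: ex(n, K_{r+1}) is achieved by the complete r-partite Turán graph T(n, r) with parts as balanced as possible, and is at most (1 − 1/r) · n^2/2. For r = 6, n = 437: the density bound is (5/6) · 190969/2 = 954845/12 ≈ 79570.4167. The integer-valued extremum is e(T(437, 6)) = 79570, which is strictly less than the density bound 954845/12 since 6 ∤ 437 (the parts of T(437, 6) cannot all be equal).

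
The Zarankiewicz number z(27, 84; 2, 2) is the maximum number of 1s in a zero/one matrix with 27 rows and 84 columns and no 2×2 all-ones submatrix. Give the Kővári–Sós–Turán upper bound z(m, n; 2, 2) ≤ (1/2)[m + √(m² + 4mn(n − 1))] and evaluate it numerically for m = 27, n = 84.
z(27, 84; 2, 2) ≤ (1/2)[27 + √(27² + 4·27·84·83)] = (1/2)[27 + √753705] = 447.5809

Kővári–Sós–Turán: let r_1, ..., r_27 be the row sums and z = Σ r_i the total number of 1s. Each pair of columns can share at most one row with both entries 1 (else a 2×2 all-ones block appears), so Σ_i C(r_i, 2) ≤ C(84, 2) = 3486. By convexity Σ_i C(r_i, 2) ≥ 27·C(z/27, 2) = z(z − 27)/(2·27), giving z² − 27z − 27·84·83 ≤ 0 and hence z ≤ (1/2)[27 + √(729 + 4·188244)] = (1/2)[27 + √753705] ≈ (1/2)(27 + 868.1619) = 447.5809.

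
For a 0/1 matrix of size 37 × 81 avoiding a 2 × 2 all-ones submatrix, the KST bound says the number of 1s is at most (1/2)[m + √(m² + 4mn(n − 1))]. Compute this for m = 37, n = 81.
z(37, 81; 2, 2) ≤ (1/2)[37 + √(37² + 4·37·81·80)] = (1/2)[37 + √960409] = 508.5023

Kővári–Sós–Turán: let r_1, ..., r_37 be the row sums and z = Σ r_i the total number of 1s. Each pair of columns can share at most one row with both entries 1 (else a 2×2 all-ones block appears), so Σ_i C(r_i, 2) ≤ C(81, 2) = 3240. By convexity Σ_i C(r_i, 2) ≥ 37·C(z/37, 2) = z(z − 37)/(2·37), giving z² − 37z − 37·81·80 ≤ 0 and hence z ≤ (1/2)[37 + √(1369 + 4·239760)] = (1/2)[37 + √960409] ≈ (1/2)(37 + 980.0046) = 508.5023.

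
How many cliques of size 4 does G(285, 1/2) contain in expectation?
E[# K_4] = C(285, 4) · (1/2)^C(4, 2) = 269145735 / 2^6 = 4205402.109375

For each 4-subset S of vertices (there are C(285, 4) = 269145735 such S), let X_S = 1 if S induces a K_4 (all C(4, 2) = 6 edges present). Then P(X_S = 1) = (1/2)^6 = 1/64. By linearity of expectation, E[# K_4] = C(285, 4) · (1/2)^6 = 269145735 / 64 = 4205402.109375.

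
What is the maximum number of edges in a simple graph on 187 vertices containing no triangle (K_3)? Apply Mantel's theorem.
ex(187, K_3) = ⌊187^2/4⌋ = 8742

Mantel (1907): a triangle-free graph on n vertices has at most ⌊n^2/4⌋ edges, with equality for the complete bipartite graph K_{⌊n/2⌋, ⌈n/2⌉}. For n = 187: ⌊187^2/4⌋ = ⌊34969/4⌋ = 8742. The extremal graph is K_{93, 94}, which has 93·94 = 8742 edges.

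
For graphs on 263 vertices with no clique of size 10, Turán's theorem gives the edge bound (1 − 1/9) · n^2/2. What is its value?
Turán density bound = (8/9) · 263^2/2 = 276676/9 ≈ 30741.7778

Turán's theorem: ex(n, K_{r+1}) is achieved by the complete r-partite Turán graph T(n, r) with parts as balanced as possible, and is at most (1 − 1/r) · n^2/2. For r = 9, n = 263: the density bound is (8/9) · 69169/2 = 276676/9 ≈ 30741.7778. The integer-valued extremum is e(T(263, 9)) = 30741, which is strictly less than the density bound 276676/9 since 9 ∤ 263 (the parts of T(263, 9) cannot all be equal).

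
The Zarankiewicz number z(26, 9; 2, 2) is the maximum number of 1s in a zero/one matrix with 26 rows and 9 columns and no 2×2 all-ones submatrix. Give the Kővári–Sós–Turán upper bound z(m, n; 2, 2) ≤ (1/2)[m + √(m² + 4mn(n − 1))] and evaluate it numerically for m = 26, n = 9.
z(26, 9; 2, 2) ≤ (1/2)[26 + √(26² + 4·26·9·8)] = (1/2)[26 + √8164] = 58.1774

Kővári–Sós–Turán: let r_1, ..., r_26 be the row sums and z = Σ r_i the total number of 1s. Each pair of columns can share at most one row with both entries 1 (else a 2×2 all-ones block appears), so Σ_i C(r_i, 2) ≤ C(9, 2) = 36. By convexity Σ_i C(r_i, 2) ≥ 26·C(z/26, 2) = z(z − 26)/(2·26), giving z² − 26z − 26·9·8 ≤ 0 and hence z ≤ (1/2)[26 + √(676 + 4·1872)] = (1/2)[26 + √8164] ≈ (1/2)(26 + 90.3549) = 58.1774.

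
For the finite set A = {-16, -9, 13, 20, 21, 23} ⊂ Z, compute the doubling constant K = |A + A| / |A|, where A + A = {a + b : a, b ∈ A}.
K = |A + A| / |A| = 20/6 = 10/3

Enumerate A + A = {a + b : a, b ∈ A}. With |A| = 6, there are |A|^2 = 36 ordered sum pairs; collecting distinct values, A + A = {-32, -25, -18, -3, 4, 5, 7, 11, 12, 14, 26, 33, 34, 36, 40, 41, 42, 43, 44, 46}, so |A + A| = 20. Thus K = 20/6 = 10/3. For comparison, the minimum possible |A + A| over all 6-element sets is 2·6 − 1 = 11 (so min K = 11/6), attained only by arithmetic progressions.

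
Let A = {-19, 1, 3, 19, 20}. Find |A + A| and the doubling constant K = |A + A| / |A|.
K = |A + A| / |A| = 15/5 = 3

Enumerate A + A = {a + b : a, b ∈ A}. With |A| = 5, there are |A|^2 = 25 ordered sum pairs; collecting distinct values, A + A = {-38, -18, -16, 0, 1, 2, 4, 6, 20, 21, 22, 23, 38, 39, 40}, so |A + A| = 15. Thus K = 15/5 = 3. For comparison, the minimum possible |A + A| over all 5-element sets is 2·5 − 1 = 9 (so min K = 9/5), attained only by arithmetic progressions.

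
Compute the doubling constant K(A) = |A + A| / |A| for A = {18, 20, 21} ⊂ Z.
K = |A + A| / |A| = 6/3 = 2

Enumerate A + A = {a + b : a, b ∈ A}. With |A| = 3, there are |A|^2 = 9 ordered sum pairs; collecting distinct values, A + A = {36, 38, 39, 40, 41, 42}, so |A + A| = 6. Thus K = 6/3 = 2. For comparison, the minimum possible |A + A| over all 3-element sets is 2·3 − 1 = 5 (so min K = 5/3), attained only by arithmetic progressions.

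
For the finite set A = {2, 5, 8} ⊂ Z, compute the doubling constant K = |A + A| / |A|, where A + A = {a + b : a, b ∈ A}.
K = |A + A| / |A| = 5/3

Enumerate A + A = {a + b : a, b ∈ A}. With |A| = 3, there are |A|^2 = 9 ordered sum pairs; collecting distinct values, A + A = {4, 7, 10, 13, 16}, so |A + A| = 5. Thus K = 5/3. Here |A + A| = 2|A| − 1 = 5, the minimum possible — so K = 5/3 is minimal, which holds iff A is an arithmetic progression.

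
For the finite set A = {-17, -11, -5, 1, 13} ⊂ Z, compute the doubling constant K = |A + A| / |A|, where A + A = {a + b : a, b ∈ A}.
K = |A + A| / |A| = 10/5 = 2

Enumerate A + A = {a + b : a, b ∈ A}. With |A| = 5, there are |A|^2 = 25 ordered sum pairs; collecting distinct values, A + A = {-34, -28, -22, -16, -10, -4, 2, 8, 14, 26}, so |A + A| = 10. Thus K = 10/5 = 2. For comparison, the minimum possible |A + A| over all 5-element sets is 2·5 − 1 = 9 (so min K = 9/5), attained only by arithmetic progressions.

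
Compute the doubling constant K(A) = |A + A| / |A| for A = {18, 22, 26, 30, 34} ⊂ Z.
K = |A + A| / |A| = 9/5

Enumerate A + A = {a + b : a, b ∈ A}. With |A| = 5, there are |A|^2 = 25 ordered sum pairs; collecting distinct values, A + A = {36, 40, 44, 48, 52, 56, 60, 64, 68}, so |A + A| = 9. Thus K = 9/5. Here |A + A| = 2|A| − 1 = 9, the minimum possible — so K = 9/5 is minimal, which holds iff A is an arithmetic progression.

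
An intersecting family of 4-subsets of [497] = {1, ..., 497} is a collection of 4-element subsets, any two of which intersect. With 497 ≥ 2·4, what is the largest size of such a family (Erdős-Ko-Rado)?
max |F| = C(496, 3) = 20214480

The Erdős-Ko-Rado theorem states: for n ≥ 2k, an intersecting family of k-subsets of an n-element set has size at most C(n − 1, k − 1), with equality for 'star' families {A ⊆ [n] : |A| = k, i ∈ A} (fix an element i). For n = 497, k = 4: C(496, 3) = 20214480.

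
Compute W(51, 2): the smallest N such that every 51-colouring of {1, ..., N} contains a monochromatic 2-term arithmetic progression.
W(51, 2) = 51 + 1 = 52

A 2-term AP is any pair of integers, so a monochromatic 2-AP exists iff some colour is used at least twice. With 51 colours, the colouring i ↦ i on {1, ..., 51} uses each colour once, avoiding any monochromatic pair, so W(51, 2) > 51. For {1, ..., 52}, pigeonhole forces two integers of the same colour, which form a monochromatic 2-AP. Hence W(51, 2) = 52.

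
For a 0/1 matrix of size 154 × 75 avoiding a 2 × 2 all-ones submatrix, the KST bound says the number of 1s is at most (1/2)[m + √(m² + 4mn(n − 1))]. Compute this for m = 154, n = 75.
z(154, 75; 2, 2) ≤ (1/2)[154 + √(154² + 4·154·75·74)] = (1/2)[154 + √3442516] = 1004.7009

Kővári–Sós–Turán: let r_1, ..., r_154 be the row sums and z = Σ r_i the total number of 1s. Each pair of columns can share at most one row with both entries 1 (else a 2×2 all-ones block appears), so Σ_i C(r_i, 2) ≤ C(75, 2) = 2775. By convexity Σ_i C(r_i, 2) ≥ 154·C(z/154, 2) = z(z − 154)/(2·154), giving z² − 154z − 154·75·74 ≤ 0 and hence z ≤ (1/2)[154 + √(23716 + 4·854700)] = (1/2)[154 + √3442516] ≈ (1/2)(154 + 1855.4018) = 1004.7009.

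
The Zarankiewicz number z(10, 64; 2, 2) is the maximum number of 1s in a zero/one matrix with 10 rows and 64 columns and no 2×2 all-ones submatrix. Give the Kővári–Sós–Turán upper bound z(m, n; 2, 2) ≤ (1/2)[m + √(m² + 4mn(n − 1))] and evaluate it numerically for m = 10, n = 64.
z(10, 64; 2, 2) ≤ (1/2)[10 + √(10² + 4·10·64·63)] = (1/2)[10 + √161380] = 205.8606

Kővári–Sós–Turán: let r_1, ..., r_10 be the row sums and z = Σ r_i the total number of 1s. Each pair of columns can share at most one row with both entries 1 (else a 2×2 all-ones block appears), so Σ_i C(r_i, 2) ≤ C(64, 2) = 2016. By convexity Σ_i C(r_i, 2) ≥ 10·C(z/10, 2) = z(z − 10)/(2·10), giving z² − 10z − 10·64·63 ≤ 0 and hence z ≤ (1/2)[10 + √(100 + 4·40320)] = (1/2)[10 + √161380] ≈ (1/2)(10 + 401.7213) = 205.8606.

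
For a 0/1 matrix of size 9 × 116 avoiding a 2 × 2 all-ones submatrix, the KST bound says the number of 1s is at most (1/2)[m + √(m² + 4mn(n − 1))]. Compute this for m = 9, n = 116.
z(9, 116; 2, 2) ≤ (1/2)[9 + √(9² + 4·9·116·115)] = (1/2)[9 + √480321] = 351.026

Kővári–Sós–Turán: let r_1, ..., r_9 be the row sums and z = Σ r_i the total number of 1s. Each pair of columns can share at most one row with both entries 1 (else a 2×2 all-ones block appears), so Σ_i C(r_i, 2) ≤ C(116, 2) = 6670. By convexity Σ_i C(r_i, 2) ≥ 9·C(z/9, 2) = z(z − 9)/(2·9), giving z² − 9z − 9·116·115 ≤ 0 and hence z ≤ (1/2)[9 + √(81 + 4·120060)] = (1/2)[9 + √480321] ≈ (1/2)(9 + 693.0519) = 351.026.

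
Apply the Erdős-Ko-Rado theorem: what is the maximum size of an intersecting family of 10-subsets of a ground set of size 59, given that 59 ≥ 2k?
max |F| = C(58, 9) = 10648873950

The Erdős-Ko-Rado theorem states: for n ≥ 2k, an intersecting family of k-subsets of an n-element set has size at most C(n − 1, k − 1), with equality for 'star' families {A ⊆ [n] : |A| = k, i ∈ A} (fix an element i). For n = 59, k = 10: C(58, 9) = 10648873950.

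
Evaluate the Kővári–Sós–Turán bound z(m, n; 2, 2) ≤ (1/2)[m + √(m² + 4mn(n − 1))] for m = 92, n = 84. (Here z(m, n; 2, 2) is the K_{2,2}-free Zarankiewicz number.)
z(92, 84; 2, 2) ≤ (1/2)[92 + √(92² + 4·92·84·83)] = (1/2)[92 + √2574160] = 848.2094

Kővári–Sós–Turán: let r_1, ..., r_92 be the row sums and z = Σ r_i the total number of 1s. Each pair of columns can share at most one row with both entries 1 (else a 2×2 all-ones block appears), so Σ_i C(r_i, 2) ≤ C(84, 2) = 3486. By convexity Σ_i C(r_i, 2) ≥ 92·C(z/92, 2) = z(z − 92)/(2·92), giving z² − 92z − 92·84·83 ≤ 0 and hence z ≤ (1/2)[92 + √(8464 + 4·641424)] = (1/2)[92 + √2574160] ≈ (1/2)(92 + 1604.4189) = 848.2094.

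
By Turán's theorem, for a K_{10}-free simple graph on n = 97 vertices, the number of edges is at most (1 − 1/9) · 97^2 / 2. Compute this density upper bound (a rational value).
Turán density bound = (8/9) · 97^2/2 = 37636/9 ≈ 4181.7778

Turán's theorem: ex(n, K_{r+1}) is achieved by the complete r-partite Turán graph T(n, r) with parts as balanced as possible, and is at most (1 − 1/r) · n^2/2. For r = 9, n = 97: the density bound is (8/9) · 9409/2 = 37636/9 ≈ 4181.7778. The integer-valued extremum is e(T(97, 9)) = 4181, which is strictly less than the density bound 37636/9 since 9 ∤ 97 (the parts of T(97, 9) cannot all be equal).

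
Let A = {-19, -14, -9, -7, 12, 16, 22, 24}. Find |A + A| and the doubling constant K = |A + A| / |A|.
K = |A + A| / |A| = 32/8 = 4

Enumerate A + A = {a + b : a, b ∈ A}. With |A| = 8, there are |A|^2 = 64 ordered sum pairs; collecting distinct values, A + A = {-38, -33, -28, -26, -23, -21, -18, -16, -14, -7, -3, -2, 2, 3, 5, 7, 8, 9, 10, 13, 15, 17, 24, 28, 32, 34, 36, 38, 40, 44, 46, 48}, so |A + A| = 32. Thus K = 32/8 = 4. For comparison, the minimum possible |A + A| over all 8-element sets is 2·8 − 1 = 15 (so min K = 15/8), attained only by arithmetic progressions.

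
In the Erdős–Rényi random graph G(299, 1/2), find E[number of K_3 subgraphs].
E[# K_3] = C(299, 3) · (1/2)^C(3, 2) = 4410549 / 2^3 = 551318.625

For each 3-subset S of vertices (there are C(299, 3) = 4410549 such S), let X_S = 1 if S induces a K_3 (all C(3, 2) = 3 edges present). Then P(X_S = 1) = (1/2)^3 = 1/8. By linearity of expectation, E[# K_3] = C(299, 3) · (1/2)^3 = 4410549 / 8 = 551318.625.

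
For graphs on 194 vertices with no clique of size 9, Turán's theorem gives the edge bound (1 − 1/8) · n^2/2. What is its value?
Turán density bound = (7/8) · 194^2/2 = 65863/4 ≈ 16465.75

Turán's theorem: ex(n, K_{r+1}) is achieved by the complete r-partite Turán graph T(n, r) with parts as balanced as possible, and is at most (1 − 1/r) · n^2/2. For r = 8, n = 194: the density bound is (7/8) · 37636/2 = 65863/4 ≈ 16465.75. The integer-valued extremum is e(T(194, 8)) = 16465, which is strictly less than the density bound 65863/4 since 8 ∤ 194 (the parts of T(194, 8) cannot all be equal).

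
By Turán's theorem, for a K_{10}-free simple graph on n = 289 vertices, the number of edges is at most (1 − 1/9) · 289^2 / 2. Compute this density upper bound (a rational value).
Turán density bound = (8/9) · 289^2/2 = 334084/9 ≈ 37120.4444

Turán's theorem: ex(n, K_{r+1}) is achieved by the complete r-partite Turán graph T(n, r) with parts as balanced as possible, and is at most (1 − 1/r) · n^2/2. For r = 9, n = 289: the density bound is (8/9) · 83521/2 = 334084/9 ≈ 37120.4444. The integer-valued extremum is e(T(289, 9)) = 37120, which is strictly less than the density bound 334084/9 since 9 ∤ 289 (the parts of T(289, 9) cannot all be equal).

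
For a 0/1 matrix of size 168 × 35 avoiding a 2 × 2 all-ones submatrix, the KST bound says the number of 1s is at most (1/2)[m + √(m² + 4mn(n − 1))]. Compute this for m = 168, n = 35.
z(168, 35; 2, 2) ≤ (1/2)[168 + √(168² + 4·168·35·34)] = (1/2)[168 + √827904] = 538.9462

Kővári–Sós–Turán: let r_1, ..., r_168 be the row sums and z = Σ r_i the total number of 1s. Each pair of columns can share at most one row with both entries 1 (else a 2×2 all-ones block appears), so Σ_i C(r_i, 2) ≤ C(35, 2) = 595. By convexity Σ_i C(r_i, 2) ≥ 168·C(z/168, 2) = z(z − 168)/(2·168), giving z² − 168z − 168·35·34 ≤ 0 and hence z ≤ (1/2)[168 + √(28224 + 4·199920)] = (1/2)[168 + √827904] ≈ (1/2)(168 + 909.8923) = 538.9462.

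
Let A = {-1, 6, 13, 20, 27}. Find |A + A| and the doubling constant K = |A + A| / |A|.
K = |A + A| / |A| = 9/5

Enumerate A + A = {a + b : a, b ∈ A}. With |A| = 5, there are |A|^2 = 25 ordered sum pairs; collecting distinct values, A + A = {-2, 5, 12, 19, 26, 33, 40, 47, 54}, so |A + A| = 9. Thus K = 9/5. Here |A + A| = 2|A| − 1 = 9, the minimum possible — so K = 9/5 is minimal, which holds iff A is an arithmetic progression.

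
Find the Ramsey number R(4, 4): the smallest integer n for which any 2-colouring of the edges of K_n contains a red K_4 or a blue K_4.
R(4, 4) = 18

Lower bound: an explicit 2-colouring of K_{17} (typically a Paley-type or other structured construction) avoids a red K_4 and a blue K_4, showing R(4, 4) > 17.
Upper bound: the Erdős–Szekeres recurrence R(r, t') ≤ R(r−1, t') + R(r, t'−1) yields R(4, 4) ≤ 18.
Hence R(4, 4) = 18.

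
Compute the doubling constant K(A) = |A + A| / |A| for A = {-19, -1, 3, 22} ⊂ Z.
K = |A + A| / |A| = 10/4 = 5/2

Enumerate A + A = {a + b : a, b ∈ A}. With |A| = 4, there are |A|^2 = 16 ordered sum pairs; collecting distinct values, A + A = {-38, -20, -16, -2, 2, 3, 6, 21, 25, 44}, so |A + A| = 10. Thus K = 10/4 = 5/2. For comparison, the minimum possible |A + A| over all 4-element sets is 2·4 − 1 = 7 (so min K = 7/4), attained only by arithmetic progressions.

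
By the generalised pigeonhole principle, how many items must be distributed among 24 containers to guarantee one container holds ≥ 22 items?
n = (22 − 1)·24 + 1 = 505

By the generalised pigeonhole principle, to guarantee some box contains ≥ r objects we need more than (r − 1) · k objects total. Threshold: n = (r − 1) · k + 1. With r = 22 and k = 24: n = 21 · 24 + 1 = 504 + 1 = 505. For n = 504 = 21 · 24, we can put exactly 21 objects in every box, avoiding 22 in any single one — so 505 is tight.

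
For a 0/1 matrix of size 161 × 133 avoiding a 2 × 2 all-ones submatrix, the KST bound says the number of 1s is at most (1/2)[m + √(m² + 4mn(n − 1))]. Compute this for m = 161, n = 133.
z(161, 133; 2, 2) ≤ (1/2)[161 + √(161² + 4·161·133·132)] = (1/2)[161 + √11331985] = 1763.6507

Kővári–Sós–Turán: let r_1, ..., r_161 be the row sums and z = Σ r_i the total number of 1s. Each pair of columns can share at most one row with both entries 1 (else a 2×2 all-ones block appears), so Σ_i C(r_i, 2) ≤ C(133, 2) = 8778. By convexity Σ_i C(r_i, 2) ≥ 161·C(z/161, 2) = z(z − 161)/(2·161), giving z² − 161z − 161·133·132 ≤ 0 and hence z ≤ (1/2)[161 + √(25921 + 4·2826516)] = (1/2)[161 + √11331985] ≈ (1/2)(161 + 3366.3014) = 1763.6507.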